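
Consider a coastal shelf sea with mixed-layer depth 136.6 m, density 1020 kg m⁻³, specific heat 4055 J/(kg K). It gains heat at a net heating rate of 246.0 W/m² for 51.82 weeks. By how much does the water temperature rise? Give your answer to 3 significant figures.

Areal heat capacity C = ρ c_p D = 1020 × 4055 × 136.6 = 5.65×10^8 J/(m^2 K).
Net heat input Q = F Δt = 246.0 × (51.82 weeks × 6.048×10^5 s/week) = 7.71×10^9 J/m².
ΔT = Q / C = 7.71×10^9 / 5.65×10^8 = 13.6 K.

13.6 K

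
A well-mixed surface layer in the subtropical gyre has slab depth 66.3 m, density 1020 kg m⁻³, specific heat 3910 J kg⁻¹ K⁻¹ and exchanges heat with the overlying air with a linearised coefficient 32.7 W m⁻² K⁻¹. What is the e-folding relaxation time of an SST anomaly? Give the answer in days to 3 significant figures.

93.6 days

Areal heat capacity C = ρ c_p D = 1020 × 3910 × 66.3 = 2.64×10^8 J/(m²·K).
Relaxation time τ = C / λ = 2.64×10^8 / 32.7 = 8.09×10^6 s.
In days: 8.09×10^6 s / (86400 s/day) = 93.6 days.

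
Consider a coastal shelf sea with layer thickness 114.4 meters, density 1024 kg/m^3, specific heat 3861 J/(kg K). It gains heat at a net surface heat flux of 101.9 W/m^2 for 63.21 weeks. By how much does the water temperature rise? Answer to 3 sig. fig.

8.61 K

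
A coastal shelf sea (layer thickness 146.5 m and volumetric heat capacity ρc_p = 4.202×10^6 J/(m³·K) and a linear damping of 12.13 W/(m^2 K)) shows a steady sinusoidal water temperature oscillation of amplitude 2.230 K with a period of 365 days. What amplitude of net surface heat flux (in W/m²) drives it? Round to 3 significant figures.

275

Areal heat capacity C = ρc_p × D = 4.202×10^6 × 146.5 = 6.16×10^8 J/(m^2 K).
ω = 2π / 3.15×10^7 s = 1.99×10^-7 s⁻¹.
√((Cω)² + λ²) = √((123)² + 12.13²) = 123 W/(m²·K).
F₀ = A × √((Cω)²+λ²) = 2.230 × 123 = 275 W/m².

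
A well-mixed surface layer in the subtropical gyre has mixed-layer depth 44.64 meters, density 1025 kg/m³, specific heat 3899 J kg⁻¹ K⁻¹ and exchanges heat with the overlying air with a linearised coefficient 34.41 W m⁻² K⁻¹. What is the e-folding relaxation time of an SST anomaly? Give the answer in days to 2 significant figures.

Areal heat capacity C = ρ c_p D = 1025 × 3899 × 44.64 = 1.78×10^8 J m⁻² K⁻¹.
Relaxation time τ = C / λ = 1.78×10^8 / 34.41 = 5.18×10^6 s.
In days: 5.18×10^6 s / (86400 s/day) = 60.0 days.

60 days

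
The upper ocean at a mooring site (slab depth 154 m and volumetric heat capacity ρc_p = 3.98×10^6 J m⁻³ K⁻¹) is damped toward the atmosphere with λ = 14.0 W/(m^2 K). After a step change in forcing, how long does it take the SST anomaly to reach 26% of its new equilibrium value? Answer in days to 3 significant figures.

Areal heat capacity C = ρc_p × D = 3.98×10^6 × 154 = 6.13×10^8 J/(m^2 K).
τ = C / λ = 6.13×10^8 / 14.0 = 4.38×10^7 s.
Fraction reached: 1 − e^(−t/τ) = 0.26 ⇒ t = −τ ln(1 − 0.26) = τ × 0.301.
t = 1.32×10^7 s = 153 days.

153 days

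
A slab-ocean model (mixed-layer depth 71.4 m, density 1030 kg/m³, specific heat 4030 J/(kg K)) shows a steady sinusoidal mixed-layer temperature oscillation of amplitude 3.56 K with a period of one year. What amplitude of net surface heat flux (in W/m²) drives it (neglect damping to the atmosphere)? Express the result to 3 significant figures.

210

Areal heat capacity C = ρ c_p D = 1030 × 4030 × 71.4 = 2.96×10^8 J m⁻² K⁻¹.
ω = 2π / 3.15×10^7 s = 1.99×10^-7 s⁻¹.
Cω = 2.96×10^8 × 1.99×10^-7 = 59.0 W/(m²·K).
F₀ = A × Cω = 3.56 × 59.0 = 210 W/m².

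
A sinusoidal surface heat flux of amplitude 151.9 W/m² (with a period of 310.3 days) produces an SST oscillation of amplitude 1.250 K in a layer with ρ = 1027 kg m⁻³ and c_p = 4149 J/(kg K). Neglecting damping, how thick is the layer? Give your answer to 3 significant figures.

ω = 2π / 2.68×10^7 s = 2.34×10^-7 s⁻¹.
Required C = F₀ / (A ω) = 151.9 / (1.250 × 2.34×10^-7) = 5.19×10^8 J/(m²·K).
D = C / (ρ c_p) = 5.19×10^8 / (1027 × 4149) = 122 m.

122 m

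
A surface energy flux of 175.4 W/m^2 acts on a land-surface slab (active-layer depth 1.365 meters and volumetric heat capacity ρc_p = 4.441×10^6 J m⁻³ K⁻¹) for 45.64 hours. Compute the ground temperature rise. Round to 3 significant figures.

4.75 K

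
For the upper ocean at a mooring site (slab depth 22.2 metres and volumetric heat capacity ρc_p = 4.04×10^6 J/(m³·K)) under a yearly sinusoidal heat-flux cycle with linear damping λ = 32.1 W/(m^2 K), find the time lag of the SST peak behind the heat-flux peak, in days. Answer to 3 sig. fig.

29.5 days

Areal heat capacity C = ρc_p × D = 4.04×10^6 × 22.2 = 8.97×10^7 J/(m²·K).
ω = 2π / 3.15×10^7 s = 1.99×10^-7 s⁻¹.
Phase lag φ = arctan(Cω/λ) = arctan(17.9/32.1) = 0.508 rad.
Time lag = φ / ω = 0.508 / 1.99×10^-7 = 2.55×10^6 s = 29.5 days.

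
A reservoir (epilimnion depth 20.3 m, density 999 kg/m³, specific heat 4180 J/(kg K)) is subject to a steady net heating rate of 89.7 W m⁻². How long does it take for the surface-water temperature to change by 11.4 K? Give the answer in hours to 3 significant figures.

Areal heat capacity C = ρ c_p D = 999 × 4180 × 20.3 = 8.48×10^7 J/(m^2 K).
Time required: Δt = C ΔT / F = 8.48×10^7 × 11.4 / 89.7 = 1.08×10^7 s.
In hours: 1.08×10^7 s / (3600 s/hour) = 2990 hours.

2990 hours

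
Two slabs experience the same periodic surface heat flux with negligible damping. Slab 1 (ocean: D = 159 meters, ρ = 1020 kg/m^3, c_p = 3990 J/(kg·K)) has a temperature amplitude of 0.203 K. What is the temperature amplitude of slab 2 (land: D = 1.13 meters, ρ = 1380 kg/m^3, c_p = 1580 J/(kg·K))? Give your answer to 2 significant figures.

53 K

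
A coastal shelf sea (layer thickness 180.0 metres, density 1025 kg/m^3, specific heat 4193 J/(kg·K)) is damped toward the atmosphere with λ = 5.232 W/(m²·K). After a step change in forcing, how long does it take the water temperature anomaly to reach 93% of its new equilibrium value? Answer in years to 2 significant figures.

Areal heat capacity C = ρ c_p D = 1025 × 4193 × 180.0 = 7.74×10^8 J/(m²·K).
τ = C / λ = 7.74×10^8 / 5.232 = 1.48×10^8 s.
Fraction reached: 1 − e^(−t/τ) = 0.93 ⇒ t = −τ ln(1 − 0.93) = τ × 2.66.
t = 3.93×10^8 s = 12.5 years.

12 years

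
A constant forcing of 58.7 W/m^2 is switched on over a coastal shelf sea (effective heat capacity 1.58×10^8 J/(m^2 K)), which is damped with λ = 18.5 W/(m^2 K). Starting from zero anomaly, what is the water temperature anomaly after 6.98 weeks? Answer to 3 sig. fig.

1.24 K

Areal heat capacity C = 1.58×10^8 J/(m^2 K) (given).
τ = C / λ = 1.58×10^8 / 18.5 = 8.54×10^6 s.
Equilibrium anomaly ΔT_eq = F / λ = 58.7 / 18.5 = 3.17 K.
t = 6.98 weeks = 4.22×10^6 s, so t/τ = 0.494.
ΔT(t) = ΔT_eq (1 − e^(−t/τ)) = 3.17 × (1 − e^−0.494) = 1.24 K.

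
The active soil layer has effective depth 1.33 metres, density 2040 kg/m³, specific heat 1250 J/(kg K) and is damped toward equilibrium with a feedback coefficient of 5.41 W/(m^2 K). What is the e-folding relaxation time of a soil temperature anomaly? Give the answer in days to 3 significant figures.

Areal heat capacity C = ρ c_p D = 2040 × 1250 × 1.33 = 3.39×10^6 J/(m²·K).
Relaxation time τ = C / λ = 3.39×10^6 / 5.41 = 6.27×10^5 s.
In days: 6.27×10^5 s / (86400 s/day) = 7.26 days.

7.26 days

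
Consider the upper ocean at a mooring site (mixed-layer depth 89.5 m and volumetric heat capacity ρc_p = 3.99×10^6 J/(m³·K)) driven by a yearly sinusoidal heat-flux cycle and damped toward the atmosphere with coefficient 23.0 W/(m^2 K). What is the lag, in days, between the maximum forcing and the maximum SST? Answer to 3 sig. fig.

73.1 days

Areal heat capacity C = ρc_p × D = 3.99×10^6 × 89.5 = 3.57×10^8 J m⁻² K⁻¹.
ω = 2π / 3.15×10^7 s = 1.99×10^-7 s⁻¹.
Phase lag φ = arctan(Cω/λ) = arctan(71.1/23.0) = 1.26 rad.
Time lag = φ / ω = 1.26 / 1.99×10^-7 = 6.31×10^6 s = 73.1 days.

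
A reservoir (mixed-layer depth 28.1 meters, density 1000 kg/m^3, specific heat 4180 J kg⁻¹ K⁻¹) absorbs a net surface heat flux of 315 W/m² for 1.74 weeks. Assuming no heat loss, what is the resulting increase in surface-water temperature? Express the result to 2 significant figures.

Areal heat capacity C = ρ c_p D = 1000 × 4180 × 28.1 = 1.17×10^8 J/(m²·K).
Net heat input Q = F Δt = 315 × (1.74 weeks × 6.048×10^5 s/week) = 3.31×10^8 J/m².
ΔT = Q / C = 3.31×10^8 / 1.17×10^8 = 2.82 K.

2.8 K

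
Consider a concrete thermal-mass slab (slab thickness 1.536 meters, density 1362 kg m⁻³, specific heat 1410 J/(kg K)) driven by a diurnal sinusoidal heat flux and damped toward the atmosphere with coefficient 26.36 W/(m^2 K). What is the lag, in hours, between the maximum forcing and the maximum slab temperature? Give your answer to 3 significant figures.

Areal heat capacity C = ρ c_p D = 1362 × 1410 × 1.536 = 2.95×10^6 J/(m^2 K).
ω = 2π / 86400 s = 7.27×10^-5 s⁻¹.
Phase lag φ = arctan(Cω/λ) = arctan(215/26.36) = 1.45 rad.
Time lag = φ / ω = 1.45 / 7.27×10^-5 = 19900 s = 5.53 hours.

5.53 hours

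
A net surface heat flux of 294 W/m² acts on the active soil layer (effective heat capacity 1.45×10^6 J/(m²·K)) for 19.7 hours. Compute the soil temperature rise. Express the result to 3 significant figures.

Areal heat capacity C = 1.45×10^6 J/(m²·K) (given).
Net heat input Q = F Δt = 294 × (19.7 hours × 3600 s/hour) = 2.09×10^7 J/m².
ΔT = Q / C = 2.09×10^7 / 1.45×10^6 = 14.4 K.

14.4 K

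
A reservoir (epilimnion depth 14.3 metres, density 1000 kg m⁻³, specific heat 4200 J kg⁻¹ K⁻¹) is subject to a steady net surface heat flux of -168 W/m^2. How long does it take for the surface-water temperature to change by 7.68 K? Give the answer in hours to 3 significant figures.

Areal heat capacity C = ρ c_p D = 1000 × 4200 × 14.3 = 6.01×10^7 J m⁻² K⁻¹.
Time required: Δt = C ΔT / F = 6.01×10^7 × -7.68 / -168 = 2.75×10^6 s.
In hours: 2.75×10^6 s / (3600 s/hour) = 763 hours.

763 hours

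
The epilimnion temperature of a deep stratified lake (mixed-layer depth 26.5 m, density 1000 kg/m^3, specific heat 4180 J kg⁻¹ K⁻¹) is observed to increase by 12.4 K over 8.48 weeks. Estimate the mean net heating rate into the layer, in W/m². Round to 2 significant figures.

Areal heat capacity C = ρ c_p D = 1000 × 4180 × 26.5 = 1.11×10^8 J/(m²·K).
Required heat per unit area: Q = C ΔT = 1.11×10^8 × 12.4 = 1.37×10^9 J/m².
Flux F = Q / Δt = 1.37×10^9 / 5.13×10^6 s = 268 W/m².

270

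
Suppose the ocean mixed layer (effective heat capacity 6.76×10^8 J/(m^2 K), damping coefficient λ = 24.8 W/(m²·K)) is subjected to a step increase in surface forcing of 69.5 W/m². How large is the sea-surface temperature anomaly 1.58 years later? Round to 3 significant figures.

Areal heat capacity C = 6.76×10^8 J/(m^2 K) (given).
τ = C / λ = 6.76×10^8 / 24.8 = 2.73×10^7 s.
Equilibrium anomaly ΔT_eq = F / λ = 69.5 / 24.8 = 2.80 K.
t = 1.58 years = 4.99×10^7 s, so t/τ = 1.83.
ΔT(t) = ΔT_eq (1 − e^(−t/τ)) = 2.80 × (1 − e^−1.83) = 2.35 K.

2.35 K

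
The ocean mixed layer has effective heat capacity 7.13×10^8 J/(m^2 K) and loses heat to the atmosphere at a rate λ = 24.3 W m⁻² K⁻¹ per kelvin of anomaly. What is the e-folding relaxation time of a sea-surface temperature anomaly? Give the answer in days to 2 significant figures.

Areal heat capacity C = 7.13×10^8 J/(m^2 K) (given).
Relaxation time τ = C / λ = 7.13×10^8 / 24.3 = 2.93×10^7 s.
In days: 2.93×10^7 s / (86400 s/day) = 340 days.

340 days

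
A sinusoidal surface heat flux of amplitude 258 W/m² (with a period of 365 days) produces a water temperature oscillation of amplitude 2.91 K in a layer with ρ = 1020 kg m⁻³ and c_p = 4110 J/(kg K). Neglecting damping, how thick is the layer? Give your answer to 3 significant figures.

ω = 2π / 3.15×10^7 s = 1.99×10^-7 s⁻¹.
Required C = F₀ / (A ω) = 258 / (2.91 × 1.99×10^-7) = 4.45×10^8 J/(m²·K).
D = C / (ρ c_p) = 4.45×10^8 / (1020 × 4110) = 106 m.

106 m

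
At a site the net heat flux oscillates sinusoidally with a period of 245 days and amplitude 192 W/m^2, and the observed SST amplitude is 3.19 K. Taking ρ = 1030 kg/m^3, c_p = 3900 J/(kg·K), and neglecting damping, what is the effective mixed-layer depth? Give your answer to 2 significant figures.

50 m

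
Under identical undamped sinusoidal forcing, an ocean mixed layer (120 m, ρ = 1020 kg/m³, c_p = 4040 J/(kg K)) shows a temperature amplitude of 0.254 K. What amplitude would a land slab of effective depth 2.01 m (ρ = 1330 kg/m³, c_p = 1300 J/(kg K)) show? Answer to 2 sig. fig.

36 K

C_ocean = 4.94×10^8 J/(m²·K); C_land = 3.48×10^6 J/(m²·K).
A ∝ 1/C ⇒ A_land = A_ocean × C_ocean/C_land = 0.254 × 142 = 36.1 K.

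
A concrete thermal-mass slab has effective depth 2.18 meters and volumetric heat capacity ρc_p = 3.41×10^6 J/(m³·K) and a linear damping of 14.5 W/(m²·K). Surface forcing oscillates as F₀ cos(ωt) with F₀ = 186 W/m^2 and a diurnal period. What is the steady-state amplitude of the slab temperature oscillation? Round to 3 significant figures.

0.344 K

Areal heat capacity C = ρc_p × D = 3.41×10^6 × 2.18 = 7.43×10^6 J m⁻² K⁻¹.
Angular frequency ω = 2π / T = 2π / 86400 s = 7.27×10^-5 s⁻¹.
√((Cω)² + λ²) = √((541)² + 14.5²) = 541 W/(m²·K).
Amplitude A = F₀ / √((Cω)²+λ²) = 186 / 541 = 0.344 K.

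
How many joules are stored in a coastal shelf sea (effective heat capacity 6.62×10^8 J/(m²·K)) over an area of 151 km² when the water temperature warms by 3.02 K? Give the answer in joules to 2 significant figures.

Areal heat capacity C = 6.62×10^8 J/(m²·K) (given).
Heat per unit area: q = C ΔT = 6.62×10^8 × 3.02 = 2.00×10^9 J/m².
Total heat: Q = q × A = 2.00×10^9 × (151 × 10⁶ m²) = 3.02×10^17 J.

3.0×10^17 J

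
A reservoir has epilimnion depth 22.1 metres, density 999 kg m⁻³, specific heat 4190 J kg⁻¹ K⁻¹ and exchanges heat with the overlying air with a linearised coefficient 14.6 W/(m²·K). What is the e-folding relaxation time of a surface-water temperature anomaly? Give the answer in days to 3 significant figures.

73.3 days

Areal heat capacity C = ρ c_p D = 999 × 4190 × 22.1 = 9.25×10^7 J m⁻² K⁻¹.
Relaxation time τ = C / λ = 9.25×10^7 / 14.6 = 6.34×10^6 s.
In days: 6.34×10^6 s / (86400 s/day) = 73.3 days.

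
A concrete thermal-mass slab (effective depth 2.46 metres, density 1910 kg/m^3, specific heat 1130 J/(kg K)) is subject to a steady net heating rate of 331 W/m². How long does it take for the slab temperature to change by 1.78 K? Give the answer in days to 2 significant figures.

Areal heat capacity C = ρ c_p D = 1910 × 1130 × 2.46 = 5.31×10^6 J m⁻² K⁻¹.
Time required: Δt = C ΔT / F = 5.31×10^6 × 1.78 / 331 = 28600 s.
In days: 28600 s / (86400 s/day) = 0.330 days.

0.33 days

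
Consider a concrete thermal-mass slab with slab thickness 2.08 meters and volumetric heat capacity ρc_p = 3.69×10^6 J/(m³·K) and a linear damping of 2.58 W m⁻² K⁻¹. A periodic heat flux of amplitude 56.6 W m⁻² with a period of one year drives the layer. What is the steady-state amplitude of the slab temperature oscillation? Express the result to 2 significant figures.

Areal heat capacity C = ρc_p × D = 3.69×10^6 × 2.08 = 7.68×10^6 J/(m²·K).
Angular frequency ω = 2π / T = 2π / 3.15×10^7 s = 1.99×10^-7 s⁻¹.
√((Cω)² + λ²) = √((1.53)² + 2.58²) = 3.00 W/(m²·K).
Amplitude A = F₀ / √((Cω)²+λ²) = 56.6 / 3.00 = 18.9 K.

19 K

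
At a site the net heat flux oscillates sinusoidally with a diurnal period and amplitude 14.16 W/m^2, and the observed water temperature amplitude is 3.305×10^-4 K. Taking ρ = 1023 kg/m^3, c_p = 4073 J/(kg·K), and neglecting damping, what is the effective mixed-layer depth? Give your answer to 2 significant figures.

ω = 2π / 86400 s = 7.27×10^-5 s⁻¹.
Required C = F₀ / (A ω) = 14.16 / (3.305×10^-4 × 7.27×10^-5) = 5.89×10^8 J/(m²·K).
D = C / (ρ c_p) = 5.89×10^8 / (1023 × 4073) = 141 m.

140 m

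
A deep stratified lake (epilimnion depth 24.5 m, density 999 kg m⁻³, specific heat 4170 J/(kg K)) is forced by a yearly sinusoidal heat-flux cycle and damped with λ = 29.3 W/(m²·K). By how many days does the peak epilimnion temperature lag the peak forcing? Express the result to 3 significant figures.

Areal heat capacity C = ρ c_p D = 999 × 4170 × 24.5 = 1.02×10^8 J/(m²·K).
ω = 2π / 3.15×10^7 s = 1.99×10^-7 s⁻¹.
Phase lag φ = arctan(Cω/λ) = arctan(20.3/29.3) = 0.607 rad.
Time lag = φ / ω = 0.607 / 1.99×10^-7 = 3.05×10^6 s = 35.2 days.

35.2 days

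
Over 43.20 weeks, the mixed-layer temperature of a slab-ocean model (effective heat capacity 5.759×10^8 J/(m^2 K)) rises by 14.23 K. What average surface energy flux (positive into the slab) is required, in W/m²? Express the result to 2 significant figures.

Areal heat capacity C = 5.759×10^8 J/(m^2 K) (given).
Required heat per unit area: Q = C ΔT = 5.76×10^8 × 14.23 = 8.20×10^9 J/m².
Flux F = Q / Δt = 8.20×10^9 / 2.61×10^7 s = 314 W/m².

310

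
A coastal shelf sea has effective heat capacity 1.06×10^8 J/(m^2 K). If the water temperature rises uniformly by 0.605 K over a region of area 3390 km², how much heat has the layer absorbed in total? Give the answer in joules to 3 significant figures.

Areal heat capacity C = 1.06×10^8 J/(m^2 K) (given).
Heat per unit area: q = C ΔT = 1.06×10^8 × 0.605 = 6.41×10^7 J/m².
Total heat: Q = q × A = 6.41×10^7 × (3390 × 10⁶ m²) = 2.17×10^17 J.

2.17×10^17 J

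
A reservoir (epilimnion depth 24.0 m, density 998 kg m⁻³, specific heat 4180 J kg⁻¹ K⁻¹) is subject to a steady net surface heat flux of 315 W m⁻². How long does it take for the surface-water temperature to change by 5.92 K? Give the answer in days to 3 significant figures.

Areal heat capacity C = ρ c_p D = 998 × 4180 × 24.0 = 1.00×10^8 J/(m^2 K).
Time required: Δt = C ΔT / F = 1.00×10^8 × 5.92 / 315 = 1.88×10^6 s.
In days: 1.88×10^6 s / (86400 s/day) = 21.8 days.

21.8 days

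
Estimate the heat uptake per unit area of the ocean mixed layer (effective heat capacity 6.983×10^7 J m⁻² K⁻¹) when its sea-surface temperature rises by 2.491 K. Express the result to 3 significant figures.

1.74×10^8

Areal heat capacity C = 6.983×10^7 J m⁻² K⁻¹ (given).
ΔQ = C ΔT = 6.98×10^7 × 2.491 = 1.74×10^8 J/m².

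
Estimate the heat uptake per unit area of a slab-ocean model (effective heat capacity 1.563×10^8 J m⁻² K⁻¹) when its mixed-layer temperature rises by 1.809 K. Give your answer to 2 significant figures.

2.8×10^8

Areal heat capacity C = 1.563×10^8 J m⁻² K⁻¹ (given).
ΔQ = C ΔT = 1.56×10^8 × 1.809 = 2.83×10^8 J/m².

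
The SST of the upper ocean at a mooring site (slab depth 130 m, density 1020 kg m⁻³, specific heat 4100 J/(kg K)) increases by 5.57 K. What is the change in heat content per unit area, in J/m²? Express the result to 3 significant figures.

3.03×10^9

Areal heat capacity C = ρ c_p D = 1020 × 4100 × 130 = 5.44×10^8 J m⁻² K⁻¹.
ΔQ = C ΔT = 5.44×10^8 × 5.57 = 3.03×10^9 J/m².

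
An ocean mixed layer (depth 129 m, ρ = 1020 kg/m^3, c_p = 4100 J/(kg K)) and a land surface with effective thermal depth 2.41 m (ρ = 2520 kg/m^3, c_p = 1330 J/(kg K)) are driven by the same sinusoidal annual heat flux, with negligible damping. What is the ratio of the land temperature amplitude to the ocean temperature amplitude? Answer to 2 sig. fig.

67

C_ocean = 1020 × 4100 × 129 = 5.39×10^8 J/(m²·K).
C_land = 2520 × 1330 × 2.41 = 8.08×10^6 J/(m²·K).
Undamped amplitude ∝ 1/C, so A_land/A_ocean = C_ocean/C_land = 66.8.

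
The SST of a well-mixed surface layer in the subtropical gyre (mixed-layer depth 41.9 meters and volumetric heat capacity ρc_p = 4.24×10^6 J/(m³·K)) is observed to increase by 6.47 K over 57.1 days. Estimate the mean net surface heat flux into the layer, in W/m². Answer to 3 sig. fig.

Areal heat capacity C = ρc_p × D = 4.24×10^6 × 41.9 = 1.78×10^8 J/(m²·K).
Required heat per unit area: Q = C ΔT = 1.78×10^8 × 6.47 = 1.15×10^9 J/m².
Flux F = Q / Δt = 1.15×10^9 / 4.93×10^6 s = 233 W/m².

233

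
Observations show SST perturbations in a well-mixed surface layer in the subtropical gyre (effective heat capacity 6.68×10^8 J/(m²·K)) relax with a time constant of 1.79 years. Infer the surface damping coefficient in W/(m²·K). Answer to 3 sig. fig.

11.8

Areal heat capacity C = 6.68×10^8 J/(m²·K) (given).
τ = 1.79 years = 5.65×10^7 s.
λ = C / τ = 6.68×10^8 / 5.65×10^7 = 11.8 W/(m²·K).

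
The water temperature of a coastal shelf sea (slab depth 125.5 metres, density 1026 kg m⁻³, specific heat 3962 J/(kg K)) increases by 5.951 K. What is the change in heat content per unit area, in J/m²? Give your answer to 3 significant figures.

Areal heat capacity C = ρ c_p D = 1026 × 3962 × 125.5 = 5.10×10^8 J m⁻² K⁻¹.
ΔQ = C ΔT = 5.10×10^8 × 5.951 = 3.04×10^9 J/m².

3.04×10^9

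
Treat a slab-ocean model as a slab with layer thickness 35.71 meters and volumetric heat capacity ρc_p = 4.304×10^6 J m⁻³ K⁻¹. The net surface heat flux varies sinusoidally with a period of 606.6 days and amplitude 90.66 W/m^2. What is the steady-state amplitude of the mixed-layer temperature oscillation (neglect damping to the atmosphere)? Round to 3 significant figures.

Areal heat capacity C = ρc_p × D = 4.304×10^6 × 35.71 = 1.54×10^8 J m⁻² K⁻¹.
Angular frequency ω = 2π / T = 2π / 5.24×10^7 s = 1.20×10^-7 s⁻¹.
Cω = 1.54×10^8 × 1.20×10^-7 = 18.4 W/(m²·K).
Amplitude A = F₀ / (Cω) = 90.66 / 18.4 = 4.92 K.

4.92 K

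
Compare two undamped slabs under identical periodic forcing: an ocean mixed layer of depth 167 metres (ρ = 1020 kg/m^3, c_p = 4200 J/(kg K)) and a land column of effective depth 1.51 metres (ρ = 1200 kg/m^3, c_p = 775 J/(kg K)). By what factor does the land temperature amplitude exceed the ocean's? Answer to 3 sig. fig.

C_ocean = 1020 × 4200 × 167 = 7.15×10^8 J/(m²·K).
C_land = 1200 × 775 × 1.51 = 1.40×10^6 J/(m²·K).
Undamped amplitude ∝ 1/C, so A_land/A_ocean = C_ocean/C_land = 509.

509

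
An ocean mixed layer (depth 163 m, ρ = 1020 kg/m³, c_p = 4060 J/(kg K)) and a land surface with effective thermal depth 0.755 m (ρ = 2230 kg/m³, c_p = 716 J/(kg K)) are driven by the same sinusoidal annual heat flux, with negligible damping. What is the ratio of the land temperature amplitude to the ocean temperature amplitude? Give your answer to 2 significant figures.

560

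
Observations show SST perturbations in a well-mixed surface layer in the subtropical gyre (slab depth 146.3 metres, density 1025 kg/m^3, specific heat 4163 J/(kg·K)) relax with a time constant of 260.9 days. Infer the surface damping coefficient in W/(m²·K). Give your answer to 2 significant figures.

28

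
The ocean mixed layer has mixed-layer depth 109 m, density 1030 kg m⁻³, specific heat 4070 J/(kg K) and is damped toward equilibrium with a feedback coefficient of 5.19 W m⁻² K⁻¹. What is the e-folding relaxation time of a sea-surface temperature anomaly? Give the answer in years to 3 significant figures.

2.79 years

Areal heat capacity C = ρ c_p D = 1030 × 4070 × 109 = 4.57×10^8 J/(m^2 K).
Relaxation time τ = C / λ = 4.57×10^8 / 5.19 = 8.80×10^7 s.
In years: 8.80×10^7 s / (3.156×10^7 s/year) = 2.79 years.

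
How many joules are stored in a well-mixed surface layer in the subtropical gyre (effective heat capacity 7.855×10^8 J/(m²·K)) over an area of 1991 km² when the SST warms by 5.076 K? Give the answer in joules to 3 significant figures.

Areal heat capacity C = 7.855×10^8 J/(m²·K) (given).
Heat per unit area: q = C ΔT = 7.85×10^8 × 5.076 = 3.99×10^9 J/m².
Total heat: Q = q × A = 3.99×10^9 × (1991 × 10⁶ m²) = 7.94×10^18 J.

7.94×10^18 J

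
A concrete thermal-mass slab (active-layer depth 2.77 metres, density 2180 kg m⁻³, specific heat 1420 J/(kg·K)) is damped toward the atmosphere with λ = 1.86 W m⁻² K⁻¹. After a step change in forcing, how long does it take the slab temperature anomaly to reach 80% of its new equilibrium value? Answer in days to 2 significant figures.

86 days

Areal heat capacity C = ρ c_p D = 2180 × 1420 × 2.77 = 8.57×10^6 J/(m²·K).
τ = C / λ = 8.57×10^6 / 1.86 = 4.61×10^6 s.
Fraction reached: 1 − e^(−t/τ) = 0.80 ⇒ t = −τ ln(1 − 0.80) = τ × 1.61.
t = 7.42×10^6 s = 85.9 days.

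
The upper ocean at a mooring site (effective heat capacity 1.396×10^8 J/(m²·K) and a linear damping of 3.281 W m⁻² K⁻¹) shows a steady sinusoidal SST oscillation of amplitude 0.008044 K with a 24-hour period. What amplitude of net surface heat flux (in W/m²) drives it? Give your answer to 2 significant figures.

82

Areal heat capacity C = 1.396×10^8 J/(m²·K) (given).
ω = 2π / 86400 s = 7.27×10^-5 s⁻¹.
√((Cω)² + λ²) = √((10200)² + 3.281²) = 10200 W/(m²·K).
F₀ = A × √((Cω)²+λ²) = 0.008044 × 10200 = 81.7 W/m².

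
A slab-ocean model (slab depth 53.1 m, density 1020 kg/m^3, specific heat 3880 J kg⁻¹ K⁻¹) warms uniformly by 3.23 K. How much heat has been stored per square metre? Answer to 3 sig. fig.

Areal heat capacity C = ρ c_p D = 1020 × 3880 × 53.1 = 2.10×10^8 J/(m^2 K).
ΔQ = C ΔT = 2.10×10^8 × 3.23 = 6.79×10^8 J/m².

6.79×10^8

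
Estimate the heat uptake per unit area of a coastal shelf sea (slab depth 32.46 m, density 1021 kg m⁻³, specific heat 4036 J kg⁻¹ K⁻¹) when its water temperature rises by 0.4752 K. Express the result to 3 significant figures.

6.36×10^7

Areal heat capacity C = ρ c_p D = 1021 × 4036 × 32.46 = 1.34×10^8 J m⁻² K⁻¹.
ΔQ = C ΔT = 1.34×10^8 × 0.4752 = 6.36×10^7 J/m².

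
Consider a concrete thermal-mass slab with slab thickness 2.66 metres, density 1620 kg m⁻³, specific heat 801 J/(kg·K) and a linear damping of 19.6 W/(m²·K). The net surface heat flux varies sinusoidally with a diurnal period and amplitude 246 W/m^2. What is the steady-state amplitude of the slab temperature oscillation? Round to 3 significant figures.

0.977 K

Areal heat capacity C = ρ c_p D = 1620 × 801 × 2.66 = 3.45×10^6 J m⁻² K⁻¹.
Angular frequency ω = 2π / T = 2π / 86400 s = 7.27×10^-5 s⁻¹.
√((Cω)² + λ²) = √((251)² + 19.6²) = 252 W/(m²·K).
Amplitude A = F₀ / √((Cω)²+λ²) = 246 / 252 = 0.977 K.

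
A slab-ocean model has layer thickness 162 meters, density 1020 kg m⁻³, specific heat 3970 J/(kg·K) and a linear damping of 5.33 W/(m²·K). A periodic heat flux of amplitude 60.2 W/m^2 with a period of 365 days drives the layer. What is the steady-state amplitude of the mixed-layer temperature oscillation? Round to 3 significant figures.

Areal heat capacity C = ρ c_p D = 1020 × 3970 × 162 = 6.56×10^8 J/(m²·K).
Angular frequency ω = 2π / T = 2π / 3.15×10^7 s = 1.99×10^-7 s⁻¹.
√((Cω)² + λ²) = √((131)² + 5.33²) = 131 W/(m²·K).
Amplitude A = F₀ / √((Cω)²+λ²) = 60.2 / 131 = 0.460 K.

0.460 K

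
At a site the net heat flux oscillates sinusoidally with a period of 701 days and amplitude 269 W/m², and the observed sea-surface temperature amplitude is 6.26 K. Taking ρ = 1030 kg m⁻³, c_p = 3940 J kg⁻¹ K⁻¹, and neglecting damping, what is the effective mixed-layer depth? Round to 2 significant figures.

100 m

ω = 2π / 6.06×10^7 s = 1.04×10^-7 s⁻¹.
Required C = F₀ / (A ω) = 269 / (6.26 × 1.04×10^-7) = 4.14×10^8 J/(m²·K).
D = C / (ρ c_p) = 4.14×10^8 / (1030 × 3940) = 102 m.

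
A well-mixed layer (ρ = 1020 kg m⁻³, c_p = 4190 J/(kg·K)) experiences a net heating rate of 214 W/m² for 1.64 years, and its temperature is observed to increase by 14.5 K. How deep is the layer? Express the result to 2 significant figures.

Heat input Q = F Δt = 214 × 5.18×10^7 s = 1.11×10^10 J/m².
Required areal heat capacity C = Q / ΔT = 7.64×10^8 J/(m²·K).
Depth D = C / (ρ c_p) = 7.64×10^8 / (1020 × 4190) = 179 m.

180 m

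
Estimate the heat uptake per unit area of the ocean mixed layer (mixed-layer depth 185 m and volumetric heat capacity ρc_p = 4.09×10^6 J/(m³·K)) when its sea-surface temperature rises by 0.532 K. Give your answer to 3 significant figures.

Areal heat capacity C = ρc_p × D = 4.09×10^6 × 185 = 7.57×10^8 J/(m²·K).
ΔQ = C ΔT = 7.57×10^8 × 0.532 = 4.03×10^8 J/m².

4.03×10^8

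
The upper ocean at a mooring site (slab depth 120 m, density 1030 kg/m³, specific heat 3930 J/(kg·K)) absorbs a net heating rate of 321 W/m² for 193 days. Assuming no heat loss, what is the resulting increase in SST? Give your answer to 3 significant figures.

11.0 K

Areal heat capacity C = ρ c_p D = 1030 × 3930 × 120 = 4.86×10^8 J m⁻² K⁻¹.
Net heat input Q = F Δt = 321 × (193 days × 86400 s/day) = 5.35×10^9 J/m².
ΔT = Q / C = 5.35×10^9 / 4.86×10^8 = 11.0 K.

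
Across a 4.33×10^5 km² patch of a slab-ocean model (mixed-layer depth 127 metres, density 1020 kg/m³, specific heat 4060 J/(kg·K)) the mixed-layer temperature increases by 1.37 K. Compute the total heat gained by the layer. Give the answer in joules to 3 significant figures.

Areal heat capacity C = ρ c_p D = 1020 × 4060 × 127 = 5.26×10^8 J/(m^2 K).
Heat per unit area: q = C ΔT = 5.26×10^8 × 1.37 = 7.21×10^8 J/m².
Total heat: Q = q × A = 7.21×10^8 × (4.33×10^5 × 10⁶ m²) = 3.12×10^20 J.

3.12×10^20 J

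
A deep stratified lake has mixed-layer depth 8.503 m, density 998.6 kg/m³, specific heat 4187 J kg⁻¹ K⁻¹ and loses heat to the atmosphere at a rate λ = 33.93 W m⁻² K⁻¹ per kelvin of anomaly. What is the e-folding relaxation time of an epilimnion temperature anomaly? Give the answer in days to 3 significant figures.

12.1 days

Areal heat capacity C = ρ c_p D = 998.6 × 4187 × 8.503 = 3.56×10^7 J/(m²·K).
Relaxation time τ = C / λ = 3.56×10^7 / 33.93 = 1.05×10^6 s.
In days: 1.05×10^6 s / (86400 s/day) = 12.1 days.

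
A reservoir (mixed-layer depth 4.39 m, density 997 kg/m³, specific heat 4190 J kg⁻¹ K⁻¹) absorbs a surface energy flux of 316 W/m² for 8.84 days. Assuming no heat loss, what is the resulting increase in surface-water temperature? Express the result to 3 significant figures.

13.2 K

Areal heat capacity C = ρ c_p D = 997 × 4190 × 4.39 = 1.83×10^7 J m⁻² K⁻¹.
Net heat input Q = F Δt = 316 × (8.84 days × 86400 s/day) = 2.41×10^8 J/m².
ΔT = Q / C = 2.41×10^8 / 1.83×10^7 = 13.2 K.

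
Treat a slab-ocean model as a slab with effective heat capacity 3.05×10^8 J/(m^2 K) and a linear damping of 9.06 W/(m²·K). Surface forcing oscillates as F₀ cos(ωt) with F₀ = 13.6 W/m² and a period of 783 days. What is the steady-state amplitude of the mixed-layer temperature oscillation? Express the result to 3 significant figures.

Areal heat capacity C = 3.05×10^8 J/(m^2 K) (given).
Angular frequency ω = 2π / T = 2π / 6.77×10^7 s = 9.29×10^-8 s⁻¹.
√((Cω)² + λ²) = √((28.3)² + 9.06²) = 29.7 W/(m²·K).
Amplitude A = F₀ / √((Cω)²+λ²) = 13.6 / 29.7 = 0.457 K.

0.457 K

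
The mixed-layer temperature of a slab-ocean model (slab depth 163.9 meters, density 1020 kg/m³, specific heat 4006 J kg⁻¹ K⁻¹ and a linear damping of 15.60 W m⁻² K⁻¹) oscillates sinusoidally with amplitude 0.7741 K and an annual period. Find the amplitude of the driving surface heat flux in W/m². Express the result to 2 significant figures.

Areal heat capacity C = ρ c_p D = 1020 × 4006 × 163.9 = 6.70×10^8 J/(m²·K).
ω = 2π / 3.15×10^7 s = 1.99×10^-7 s⁻¹.
√((Cω)² + λ²) = √((133)² + 15.60²) = 134 W/(m²·K).
F₀ = A × √((Cω)²+λ²) = 0.7741 × 134 = 104 W/m².

100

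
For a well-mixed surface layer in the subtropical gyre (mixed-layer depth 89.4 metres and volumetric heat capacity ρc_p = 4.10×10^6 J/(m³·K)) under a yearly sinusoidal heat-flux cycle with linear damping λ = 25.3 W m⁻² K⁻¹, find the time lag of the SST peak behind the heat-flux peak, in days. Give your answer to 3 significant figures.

71.9 days

Areal heat capacity C = ρc_p × D = 4.10×10^6 × 89.4 = 3.67×10^8 J/(m²·K).
ω = 2π / 3.15×10^7 s = 1.99×10^-7 s⁻¹.
Phase lag φ = arctan(Cω/λ) = arctan(73.0/25.3) = 1.24 rad.
Time lag = φ / ω = 1.24 / 1.99×10^-7 = 6.21×10^6 s = 71.9 days.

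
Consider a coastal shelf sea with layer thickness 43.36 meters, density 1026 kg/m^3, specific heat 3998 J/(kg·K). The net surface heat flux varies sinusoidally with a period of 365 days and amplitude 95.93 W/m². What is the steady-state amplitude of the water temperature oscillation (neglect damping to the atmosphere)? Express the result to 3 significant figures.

Areal heat capacity C = ρ c_p D = 1026 × 3998 × 43.36 = 1.78×10^8 J m⁻² K⁻¹.
Angular frequency ω = 2π / T = 2π / 3.15×10^7 s = 1.99×10^-7 s⁻¹.
Cω = 1.78×10^8 × 1.99×10^-7 = 35.4 W/(m²·K).
Amplitude A = F₀ / (Cω) = 95.93 / 35.4 = 2.71 K.

2.71 K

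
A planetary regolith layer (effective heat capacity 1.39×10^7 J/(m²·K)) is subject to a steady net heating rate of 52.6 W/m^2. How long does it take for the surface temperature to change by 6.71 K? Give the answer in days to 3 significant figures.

Areal heat capacity C = 1.39×10^7 J/(m²·K) (given).
Time required: Δt = C ΔT / F = 1.39×10^7 × 6.71 / 52.6 = 1.77×10^6 s.
In days: 1.77×10^6 s / (86400 s/day) = 20.5 days.

20.5 days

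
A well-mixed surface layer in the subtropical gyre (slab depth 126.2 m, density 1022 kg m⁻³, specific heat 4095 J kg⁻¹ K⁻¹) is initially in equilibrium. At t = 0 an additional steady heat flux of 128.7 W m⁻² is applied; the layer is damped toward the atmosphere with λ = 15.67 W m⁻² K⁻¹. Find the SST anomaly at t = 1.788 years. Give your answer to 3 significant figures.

6.67 K

Areal heat capacity C = ρ c_p D = 1022 × 4095 × 126.2 = 5.28×10^8 J/(m²·K).
τ = C / λ = 5.28×10^8 / 15.67 = 3.37×10^7 s.
Equilibrium anomaly ΔT_eq = F / λ = 128.7 / 15.67 = 8.21 K.
t = 1.788 years = 5.64×10^7 s, so t/τ = 1.67.
ΔT(t) = ΔT_eq (1 − e^(−t/τ)) = 8.21 × (1 − e^−1.67) = 6.67 K.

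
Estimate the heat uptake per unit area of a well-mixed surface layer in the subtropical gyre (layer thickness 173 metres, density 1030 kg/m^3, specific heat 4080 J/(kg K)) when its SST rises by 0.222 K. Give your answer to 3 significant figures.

Areal heat capacity C = ρ c_p D = 1030 × 4080 × 173 = 7.27×10^8 J/(m²·K).
ΔQ = C ΔT = 7.27×10^8 × 0.222 = 1.61×10^8 J/m².

1.61×10^8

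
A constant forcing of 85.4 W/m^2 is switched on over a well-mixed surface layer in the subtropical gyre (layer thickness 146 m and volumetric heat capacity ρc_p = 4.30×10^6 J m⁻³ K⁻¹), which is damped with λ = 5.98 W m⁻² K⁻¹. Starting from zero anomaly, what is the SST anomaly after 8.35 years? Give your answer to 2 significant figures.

13 K

Areal heat capacity C = ρc_p × D = 4.30×10^6 × 146 = 6.28×10^8 J m⁻² K⁻¹.
τ = C / λ = 6.28×10^8 / 5.98 = 1.05×10^8 s.
Equilibrium anomaly ΔT_eq = F / λ = 85.4 / 5.98 = 14.3 K.
t = 8.35 years = 2.64×10^8 s, so t/τ = 2.51.
ΔT(t) = ΔT_eq (1 − e^(−t/τ)) = 14.3 × (1 − e^−2.51) = 13.1 K.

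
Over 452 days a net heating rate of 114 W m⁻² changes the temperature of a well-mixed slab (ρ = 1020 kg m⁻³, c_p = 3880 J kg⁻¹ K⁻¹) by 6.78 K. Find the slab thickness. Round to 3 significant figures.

Heat input Q = F Δt = 114 × 3.91×10^7 s = 4.45×10^9 J/m².
Required areal heat capacity C = Q / ΔT = 6.57×10^8 J/(m²·K).
Depth D = C / (ρ c_p) = 6.57×10^8 / (1020 × 3880) = 166 m.

166 m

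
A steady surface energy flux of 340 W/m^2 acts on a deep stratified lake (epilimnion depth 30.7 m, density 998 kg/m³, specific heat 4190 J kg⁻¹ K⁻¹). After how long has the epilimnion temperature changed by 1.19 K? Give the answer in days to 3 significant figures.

Areal heat capacity C = ρ c_p D = 998 × 4190 × 30.7 = 1.28×10^8 J/(m²·K).
Time required: Δt = C ΔT / F = 1.28×10^8 × 1.19 / 340 = 4.49×10^5 s.
In days: 4.49×10^5 s / (86400 s/day) = 5.20 days.

5.20 days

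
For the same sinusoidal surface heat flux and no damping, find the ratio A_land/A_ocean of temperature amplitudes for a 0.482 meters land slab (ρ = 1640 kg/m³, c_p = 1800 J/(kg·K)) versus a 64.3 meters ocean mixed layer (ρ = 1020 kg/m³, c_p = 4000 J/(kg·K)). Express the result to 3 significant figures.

C_ocean = 1020 × 4000 × 64.3 = 2.62×10^8 J/(m²·K).
C_land = 1640 × 1800 × 0.482 = 1.42×10^6 J/(m²·K).
Undamped amplitude ∝ 1/C, so A_land/A_ocean = C_ocean/C_land = 184.

184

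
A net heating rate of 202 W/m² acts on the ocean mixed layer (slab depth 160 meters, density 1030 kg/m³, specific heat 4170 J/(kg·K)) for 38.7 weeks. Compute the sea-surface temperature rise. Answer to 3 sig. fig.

Areal heat capacity C = ρ c_p D = 1030 × 4170 × 160 = 6.87×10^8 J/(m²·K).
Net heat input Q = F Δt = 202 × (38.7 weeks × 6.048×10^5 s/week) = 4.73×10^9 J/m².
ΔT = Q / C = 4.73×10^9 / 6.87×10^8 = 6.88 K.

6.88 K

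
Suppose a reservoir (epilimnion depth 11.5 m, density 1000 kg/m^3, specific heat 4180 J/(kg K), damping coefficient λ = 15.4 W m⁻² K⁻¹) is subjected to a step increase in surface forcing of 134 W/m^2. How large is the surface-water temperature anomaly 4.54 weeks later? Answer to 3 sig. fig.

5.09 K

Areal heat capacity C = ρ c_p D = 1000 × 4180 × 11.5 = 4.81×10^7 J/(m^2 K).
τ = C / λ = 4.81×10^7 / 15.4 = 3.12×10^6 s.
Equilibrium anomaly ΔT_eq = F / λ = 134 / 15.4 = 8.70 K.
t = 4.54 weeks = 2.75×10^6 s, so t/τ = 0.880.
ΔT(t) = ΔT_eq (1 − e^(−t/τ)) = 8.70 × (1 − e^−0.880) = 5.09 K.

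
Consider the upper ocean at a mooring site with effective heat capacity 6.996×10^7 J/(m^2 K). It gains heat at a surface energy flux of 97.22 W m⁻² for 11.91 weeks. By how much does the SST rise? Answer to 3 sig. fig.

10.0 K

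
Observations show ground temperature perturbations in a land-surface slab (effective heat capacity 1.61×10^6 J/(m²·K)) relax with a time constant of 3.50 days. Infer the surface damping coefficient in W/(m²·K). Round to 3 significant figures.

5.32

Areal heat capacity C = 1.61×10^6 J/(m²·K) (given).
τ = 3.50 days = 3.02×10^5 s.
λ = C / τ = 1.61×10^6 / 3.02×10^5 = 5.32 W/(m²·K).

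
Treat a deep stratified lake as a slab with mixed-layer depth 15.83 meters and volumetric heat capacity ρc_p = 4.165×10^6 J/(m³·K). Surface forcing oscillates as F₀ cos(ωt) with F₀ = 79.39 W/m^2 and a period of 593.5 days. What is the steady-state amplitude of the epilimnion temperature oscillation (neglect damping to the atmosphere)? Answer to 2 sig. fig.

Areal heat capacity C = ρc_p × D = 4.165×10^6 × 15.83 = 6.59×10^7 J/(m²·K).
Angular frequency ω = 2π / T = 2π / 5.13×10^7 s = 1.23×10^-7 s⁻¹.
Cω = 6.59×10^7 × 1.23×10^-7 = 8.08 W/(m²·K).
Amplitude A = F₀ / (Cω) = 79.39 / 8.08 = 9.83 K.

9.8 K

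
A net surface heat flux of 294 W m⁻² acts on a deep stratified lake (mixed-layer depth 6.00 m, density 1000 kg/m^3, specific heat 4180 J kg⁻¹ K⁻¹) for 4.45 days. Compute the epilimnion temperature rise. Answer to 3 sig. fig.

4.51 K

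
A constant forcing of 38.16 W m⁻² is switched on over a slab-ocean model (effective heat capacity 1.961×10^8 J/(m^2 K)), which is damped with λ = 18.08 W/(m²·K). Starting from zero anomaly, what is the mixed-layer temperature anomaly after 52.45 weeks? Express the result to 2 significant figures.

2.0 K

Areal heat capacity C = 1.961×10^8 J/(m^2 K) (given).
τ = C / λ = 1.96×10^8 / 18.08 = 1.08×10^7 s.
Equilibrium anomaly ΔT_eq = F / λ = 38.16 / 18.08 = 2.11 K.
t = 52.45 weeks = 3.17×10^7 s, so t/τ = 2.92.
ΔT(t) = ΔT_eq (1 − e^(−t/τ)) = 2.11 × (1 − e^−2.92) = 2.00 K.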